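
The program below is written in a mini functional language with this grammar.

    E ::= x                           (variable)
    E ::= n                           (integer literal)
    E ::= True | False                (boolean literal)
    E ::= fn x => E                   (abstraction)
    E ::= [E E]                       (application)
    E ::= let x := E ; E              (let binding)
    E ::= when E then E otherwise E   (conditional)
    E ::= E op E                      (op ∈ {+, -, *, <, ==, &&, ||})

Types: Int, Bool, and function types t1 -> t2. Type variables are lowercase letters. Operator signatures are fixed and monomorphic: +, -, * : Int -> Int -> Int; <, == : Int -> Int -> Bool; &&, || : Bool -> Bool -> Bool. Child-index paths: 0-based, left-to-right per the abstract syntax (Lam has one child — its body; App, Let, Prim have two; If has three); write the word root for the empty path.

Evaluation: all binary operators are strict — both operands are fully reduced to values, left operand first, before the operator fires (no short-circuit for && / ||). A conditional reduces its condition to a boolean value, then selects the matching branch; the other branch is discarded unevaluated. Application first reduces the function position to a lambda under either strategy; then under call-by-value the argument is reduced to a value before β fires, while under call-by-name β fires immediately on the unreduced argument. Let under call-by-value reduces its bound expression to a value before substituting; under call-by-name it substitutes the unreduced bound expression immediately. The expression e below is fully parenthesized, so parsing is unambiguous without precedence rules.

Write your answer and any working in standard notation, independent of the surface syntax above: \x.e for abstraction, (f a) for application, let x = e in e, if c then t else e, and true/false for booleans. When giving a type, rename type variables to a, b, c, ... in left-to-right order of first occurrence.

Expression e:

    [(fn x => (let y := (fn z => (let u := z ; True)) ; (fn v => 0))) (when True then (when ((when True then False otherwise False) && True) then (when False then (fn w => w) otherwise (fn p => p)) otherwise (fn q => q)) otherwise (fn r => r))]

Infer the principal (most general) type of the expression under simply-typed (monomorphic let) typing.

Answer: a -> Int

Working:
z : b
let u : b
\z._ : b -> Bool
let y : b -> Bool
\v._ : c -> Int
\x._ : a -> c -> Int
  unify Bool ~ Bool
  unify Bool ~ Bool
  unify Bool ~ Bool
  unify Bool ~ Bool
  unify Bool ~ Bool
  unify Bool ~ Bool
  unify Bool ~ Bool
w : d
\w._ : d -> d
p : e
\p._ : e -> e
  unify d -> d ~ e -> e
  unify d ~ e
  unify e ~ e
q : f
\q._ : f -> f
  unify e -> e ~ f -> f
  unify e ~ f
  unify f ~ f
r : g
\r._ : g -> g
  unify f -> f ~ g -> g
  unify f ~ g
  unify g ~ g
  unify a -> c -> Int ~ (g -> g) -> h
  unify a ~ g -> g
  unify c -> Int ~ h
_ _ : c -> Int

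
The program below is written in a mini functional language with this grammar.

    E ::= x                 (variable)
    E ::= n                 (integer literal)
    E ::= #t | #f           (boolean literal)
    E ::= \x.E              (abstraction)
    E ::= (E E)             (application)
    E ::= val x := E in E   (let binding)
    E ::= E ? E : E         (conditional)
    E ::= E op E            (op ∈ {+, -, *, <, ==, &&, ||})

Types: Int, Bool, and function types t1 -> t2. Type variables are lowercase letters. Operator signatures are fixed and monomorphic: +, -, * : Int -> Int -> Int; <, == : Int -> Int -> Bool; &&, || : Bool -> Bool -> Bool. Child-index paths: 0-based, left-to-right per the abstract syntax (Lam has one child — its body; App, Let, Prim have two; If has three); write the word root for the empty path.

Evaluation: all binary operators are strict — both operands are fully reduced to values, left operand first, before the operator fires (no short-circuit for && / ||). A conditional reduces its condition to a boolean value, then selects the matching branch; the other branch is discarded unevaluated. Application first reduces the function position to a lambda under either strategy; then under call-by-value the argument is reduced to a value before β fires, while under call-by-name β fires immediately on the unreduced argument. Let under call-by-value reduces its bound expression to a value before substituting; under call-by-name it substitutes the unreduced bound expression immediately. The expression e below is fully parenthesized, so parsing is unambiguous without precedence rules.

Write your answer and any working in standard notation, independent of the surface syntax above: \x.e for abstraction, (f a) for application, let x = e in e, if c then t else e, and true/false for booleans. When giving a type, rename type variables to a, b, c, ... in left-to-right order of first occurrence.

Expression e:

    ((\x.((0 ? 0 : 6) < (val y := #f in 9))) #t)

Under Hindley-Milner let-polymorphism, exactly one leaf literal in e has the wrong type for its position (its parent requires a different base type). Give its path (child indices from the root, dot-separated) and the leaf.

Answer: 0.0.0.0 : 0

Trace:
  unify Int ~ Bool
  FAIL: mismatch Int ~ Bool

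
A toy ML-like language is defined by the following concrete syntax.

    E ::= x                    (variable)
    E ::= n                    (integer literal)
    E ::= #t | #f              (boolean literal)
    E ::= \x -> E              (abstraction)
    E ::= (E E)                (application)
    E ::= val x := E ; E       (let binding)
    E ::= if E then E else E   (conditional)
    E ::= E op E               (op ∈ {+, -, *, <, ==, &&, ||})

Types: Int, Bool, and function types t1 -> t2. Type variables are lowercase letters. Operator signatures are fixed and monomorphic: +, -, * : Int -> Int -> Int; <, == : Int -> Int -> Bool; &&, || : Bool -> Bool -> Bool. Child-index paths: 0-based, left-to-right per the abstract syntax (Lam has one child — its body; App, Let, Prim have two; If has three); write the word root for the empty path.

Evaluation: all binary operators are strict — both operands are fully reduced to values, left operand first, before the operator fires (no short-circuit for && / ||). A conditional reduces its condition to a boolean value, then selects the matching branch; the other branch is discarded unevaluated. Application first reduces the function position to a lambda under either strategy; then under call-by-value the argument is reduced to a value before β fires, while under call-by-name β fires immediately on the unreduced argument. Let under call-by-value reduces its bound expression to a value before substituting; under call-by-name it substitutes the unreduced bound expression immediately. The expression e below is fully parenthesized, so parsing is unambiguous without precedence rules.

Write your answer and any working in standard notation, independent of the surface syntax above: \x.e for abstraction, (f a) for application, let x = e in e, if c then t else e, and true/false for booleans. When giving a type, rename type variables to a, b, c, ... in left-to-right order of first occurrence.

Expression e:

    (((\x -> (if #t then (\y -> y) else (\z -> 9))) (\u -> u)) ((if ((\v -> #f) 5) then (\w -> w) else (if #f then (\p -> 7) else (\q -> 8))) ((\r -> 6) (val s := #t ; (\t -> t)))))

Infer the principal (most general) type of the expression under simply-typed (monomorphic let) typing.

Trace:
  unify Bool ~ Bool
y : b
\y._ : b -> b
\z._ : c -> Int
  unify b -> b ~ c -> Int
  unify b ~ c
  unify c ~ Int
\x._ : a -> Int -> Int
u : d
\u._ : d -> d
  unify a -> Int -> Int ~ (d -> d) -> e
  unify a ~ d -> d
  unify Int -> Int ~ e
_ _ : Int -> Int
\v._ : f -> Bool
  unify f -> Bool ~ Int -> g
  unify f ~ Int
  unify Bool ~ g
_ _ : Bool
  unify Bool ~ Bool
w : h
\w._ : h -> h
  unify Bool ~ Bool
\p._ : i -> Int
\q._ : j -> Int
  unify i -> Int ~ j -> Int
  unify i ~ j
  unify Int ~ Int
  unify h -> h ~ j -> Int
  unify h ~ j
  unify j ~ Int
\r._ : k -> Int
let s : Bool
t : l
\t._ : l -> l
  unify k -> Int ~ (l -> l) -> m
  unify k ~ l -> l
  unify Int ~ m
_ _ : Int
  unify Int -> Int ~ Int -> n
  unify Int ~ Int
  unify Int ~ n
_ _ : Int
  unify Int -> Int ~ Int -> o
  unify Int ~ Int
  unify Int ~ o
_ _ : Int

Answer: Int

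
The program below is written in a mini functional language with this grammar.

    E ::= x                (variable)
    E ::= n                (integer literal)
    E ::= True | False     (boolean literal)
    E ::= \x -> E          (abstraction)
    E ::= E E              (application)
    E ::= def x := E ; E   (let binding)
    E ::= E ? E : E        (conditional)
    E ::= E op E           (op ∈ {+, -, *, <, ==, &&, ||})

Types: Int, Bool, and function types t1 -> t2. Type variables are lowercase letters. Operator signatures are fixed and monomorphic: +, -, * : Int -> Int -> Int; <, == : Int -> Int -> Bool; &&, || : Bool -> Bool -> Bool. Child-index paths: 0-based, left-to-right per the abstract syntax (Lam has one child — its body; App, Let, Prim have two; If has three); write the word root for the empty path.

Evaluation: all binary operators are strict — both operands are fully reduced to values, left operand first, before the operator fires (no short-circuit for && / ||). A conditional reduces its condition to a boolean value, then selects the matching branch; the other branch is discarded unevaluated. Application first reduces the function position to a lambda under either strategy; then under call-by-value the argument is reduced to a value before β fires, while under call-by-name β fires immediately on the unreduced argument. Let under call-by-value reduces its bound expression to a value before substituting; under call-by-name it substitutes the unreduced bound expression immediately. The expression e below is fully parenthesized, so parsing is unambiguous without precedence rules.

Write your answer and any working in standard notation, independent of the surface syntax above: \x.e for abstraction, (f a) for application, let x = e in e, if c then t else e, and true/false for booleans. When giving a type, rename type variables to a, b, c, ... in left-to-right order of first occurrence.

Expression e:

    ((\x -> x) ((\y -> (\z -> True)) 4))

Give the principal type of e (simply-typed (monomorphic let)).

Derivation:
x : a
\x._ : a -> a
\z._ : c -> Bool
\y._ : b -> c -> Bool
  unify b -> c -> Bool ~ Int -> d
  unify b ~ Int
  unify c -> Bool ~ d
_ _ : c -> Bool
  unify a -> a ~ (c -> Bool) -> e
  unify a ~ c -> Bool
  unify c -> Bool ~ e
_ _ : c -> Bool

Answer: a -> Bool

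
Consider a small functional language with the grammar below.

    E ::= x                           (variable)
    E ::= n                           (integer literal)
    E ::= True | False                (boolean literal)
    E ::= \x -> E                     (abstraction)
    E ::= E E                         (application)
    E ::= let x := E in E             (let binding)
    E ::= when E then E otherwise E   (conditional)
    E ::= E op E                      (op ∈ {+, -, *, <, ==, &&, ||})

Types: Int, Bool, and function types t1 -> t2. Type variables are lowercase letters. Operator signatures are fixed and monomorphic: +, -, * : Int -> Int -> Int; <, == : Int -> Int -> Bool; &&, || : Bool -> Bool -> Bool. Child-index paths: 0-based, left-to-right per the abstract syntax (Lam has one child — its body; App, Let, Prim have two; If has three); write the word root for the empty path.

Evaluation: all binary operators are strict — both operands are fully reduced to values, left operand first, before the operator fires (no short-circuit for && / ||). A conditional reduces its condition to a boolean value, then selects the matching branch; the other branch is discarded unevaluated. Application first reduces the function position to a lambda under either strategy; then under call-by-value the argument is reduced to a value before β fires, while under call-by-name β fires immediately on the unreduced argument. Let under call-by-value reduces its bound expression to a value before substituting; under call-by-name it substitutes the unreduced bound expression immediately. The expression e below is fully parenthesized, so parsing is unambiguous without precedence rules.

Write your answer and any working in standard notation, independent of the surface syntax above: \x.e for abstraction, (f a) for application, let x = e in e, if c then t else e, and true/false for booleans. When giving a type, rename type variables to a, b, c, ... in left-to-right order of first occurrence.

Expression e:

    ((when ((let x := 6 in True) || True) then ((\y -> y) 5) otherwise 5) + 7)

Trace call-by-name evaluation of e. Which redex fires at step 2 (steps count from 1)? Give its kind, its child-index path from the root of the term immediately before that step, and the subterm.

Answer: delta at 0.0 : (true || true)

Trace:
step 0: ((if ((let x = 6 in true) || true) then ((\y.y) 5) else 5) + 7)
step 1: [let@0.0.0] ((if (true || true) then ((\y.y) 5) else 5) + 7)
step 2: [delta@0.0] ((if true then ((\y.y) 5) else 5) + 7)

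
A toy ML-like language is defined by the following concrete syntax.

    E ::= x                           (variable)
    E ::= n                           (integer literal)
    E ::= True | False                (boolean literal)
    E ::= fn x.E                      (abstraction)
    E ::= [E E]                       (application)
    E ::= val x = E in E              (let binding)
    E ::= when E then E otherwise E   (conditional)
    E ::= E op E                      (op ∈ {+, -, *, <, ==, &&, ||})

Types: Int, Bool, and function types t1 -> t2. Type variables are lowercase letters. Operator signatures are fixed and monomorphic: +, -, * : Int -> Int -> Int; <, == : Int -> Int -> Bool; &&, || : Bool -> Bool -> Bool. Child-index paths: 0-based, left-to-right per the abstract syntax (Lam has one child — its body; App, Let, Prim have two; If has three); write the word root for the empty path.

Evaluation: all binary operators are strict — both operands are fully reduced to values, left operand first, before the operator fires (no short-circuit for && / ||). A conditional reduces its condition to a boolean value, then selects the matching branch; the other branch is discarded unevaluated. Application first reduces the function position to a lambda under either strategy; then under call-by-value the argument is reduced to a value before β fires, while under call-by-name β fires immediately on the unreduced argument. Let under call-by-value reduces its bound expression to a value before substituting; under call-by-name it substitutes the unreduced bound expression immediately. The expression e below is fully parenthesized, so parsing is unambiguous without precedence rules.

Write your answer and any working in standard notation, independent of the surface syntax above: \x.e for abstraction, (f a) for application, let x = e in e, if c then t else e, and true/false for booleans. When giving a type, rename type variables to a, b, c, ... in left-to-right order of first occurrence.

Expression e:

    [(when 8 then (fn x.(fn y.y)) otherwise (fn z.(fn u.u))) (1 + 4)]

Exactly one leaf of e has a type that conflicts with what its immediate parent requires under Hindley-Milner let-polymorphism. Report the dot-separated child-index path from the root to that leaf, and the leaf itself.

Working:
  unify Int ~ Bool
  FAIL: mismatch Int ~ Bool

Answer: 0.0 : 8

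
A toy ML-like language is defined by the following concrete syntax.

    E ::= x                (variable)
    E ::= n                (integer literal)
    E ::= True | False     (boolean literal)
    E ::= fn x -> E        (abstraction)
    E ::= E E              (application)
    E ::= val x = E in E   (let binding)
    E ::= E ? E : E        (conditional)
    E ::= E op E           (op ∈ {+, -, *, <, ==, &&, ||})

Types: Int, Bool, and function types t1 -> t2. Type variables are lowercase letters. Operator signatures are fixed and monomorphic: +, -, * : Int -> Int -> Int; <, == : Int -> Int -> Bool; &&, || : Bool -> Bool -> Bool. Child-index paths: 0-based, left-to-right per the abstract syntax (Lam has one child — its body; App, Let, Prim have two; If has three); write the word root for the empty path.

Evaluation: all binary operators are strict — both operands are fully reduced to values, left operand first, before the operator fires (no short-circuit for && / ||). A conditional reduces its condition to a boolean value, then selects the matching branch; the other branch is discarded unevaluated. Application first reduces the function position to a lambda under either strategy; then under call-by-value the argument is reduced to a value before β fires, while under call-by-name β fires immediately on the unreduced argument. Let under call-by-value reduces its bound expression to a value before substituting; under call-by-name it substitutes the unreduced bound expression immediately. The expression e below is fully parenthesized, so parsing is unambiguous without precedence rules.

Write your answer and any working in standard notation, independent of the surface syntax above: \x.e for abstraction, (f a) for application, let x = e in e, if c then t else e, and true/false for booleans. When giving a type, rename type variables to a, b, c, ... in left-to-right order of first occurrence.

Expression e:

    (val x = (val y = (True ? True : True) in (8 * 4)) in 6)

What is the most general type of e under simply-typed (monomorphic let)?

Answer: Int

Trace:
  unify Bool ~ Bool
  unify Bool ~ Bool
let y : Bool
  unify Int ~ Int
  unify Int ~ Int
let x : Int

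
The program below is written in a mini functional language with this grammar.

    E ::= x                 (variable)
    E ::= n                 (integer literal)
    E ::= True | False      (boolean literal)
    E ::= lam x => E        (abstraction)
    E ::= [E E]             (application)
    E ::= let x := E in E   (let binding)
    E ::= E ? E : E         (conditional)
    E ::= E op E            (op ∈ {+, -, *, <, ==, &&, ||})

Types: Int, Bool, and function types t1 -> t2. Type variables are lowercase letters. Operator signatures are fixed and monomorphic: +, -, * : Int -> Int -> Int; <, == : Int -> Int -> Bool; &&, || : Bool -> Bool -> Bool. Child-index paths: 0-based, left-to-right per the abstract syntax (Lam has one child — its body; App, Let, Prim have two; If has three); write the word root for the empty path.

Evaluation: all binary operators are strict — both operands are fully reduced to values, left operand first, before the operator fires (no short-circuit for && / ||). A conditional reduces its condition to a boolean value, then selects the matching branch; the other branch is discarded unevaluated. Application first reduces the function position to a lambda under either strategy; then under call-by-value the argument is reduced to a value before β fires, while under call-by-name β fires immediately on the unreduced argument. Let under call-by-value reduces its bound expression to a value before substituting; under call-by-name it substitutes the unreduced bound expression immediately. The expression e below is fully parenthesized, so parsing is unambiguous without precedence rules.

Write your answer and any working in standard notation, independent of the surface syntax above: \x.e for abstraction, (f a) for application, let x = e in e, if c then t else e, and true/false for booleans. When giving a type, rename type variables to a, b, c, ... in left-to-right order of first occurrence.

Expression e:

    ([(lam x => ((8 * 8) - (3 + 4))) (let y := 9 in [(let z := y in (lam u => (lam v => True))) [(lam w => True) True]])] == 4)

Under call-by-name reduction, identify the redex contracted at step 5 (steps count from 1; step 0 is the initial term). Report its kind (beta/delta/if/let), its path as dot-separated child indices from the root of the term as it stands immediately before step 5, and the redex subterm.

Derivation:
step 0: (((\x.((8 * 8) - (3 + 4))) (let y = 9 in ((let z = y in (\u.(\v.true))) ((\w.true) true)))) == 4)
step 1: [beta@0] (((8 * 8) - (3 + 4)) == 4)
step 2: [delta@0.0] ((64 - (3 + 4)) == 4)
step 3: [delta@0.1] ((64 - 7) == 4)
step 4: [delta@0] (57 == 4)
step 5: [delta@root] false

Answer: delta at root : (57 == 4)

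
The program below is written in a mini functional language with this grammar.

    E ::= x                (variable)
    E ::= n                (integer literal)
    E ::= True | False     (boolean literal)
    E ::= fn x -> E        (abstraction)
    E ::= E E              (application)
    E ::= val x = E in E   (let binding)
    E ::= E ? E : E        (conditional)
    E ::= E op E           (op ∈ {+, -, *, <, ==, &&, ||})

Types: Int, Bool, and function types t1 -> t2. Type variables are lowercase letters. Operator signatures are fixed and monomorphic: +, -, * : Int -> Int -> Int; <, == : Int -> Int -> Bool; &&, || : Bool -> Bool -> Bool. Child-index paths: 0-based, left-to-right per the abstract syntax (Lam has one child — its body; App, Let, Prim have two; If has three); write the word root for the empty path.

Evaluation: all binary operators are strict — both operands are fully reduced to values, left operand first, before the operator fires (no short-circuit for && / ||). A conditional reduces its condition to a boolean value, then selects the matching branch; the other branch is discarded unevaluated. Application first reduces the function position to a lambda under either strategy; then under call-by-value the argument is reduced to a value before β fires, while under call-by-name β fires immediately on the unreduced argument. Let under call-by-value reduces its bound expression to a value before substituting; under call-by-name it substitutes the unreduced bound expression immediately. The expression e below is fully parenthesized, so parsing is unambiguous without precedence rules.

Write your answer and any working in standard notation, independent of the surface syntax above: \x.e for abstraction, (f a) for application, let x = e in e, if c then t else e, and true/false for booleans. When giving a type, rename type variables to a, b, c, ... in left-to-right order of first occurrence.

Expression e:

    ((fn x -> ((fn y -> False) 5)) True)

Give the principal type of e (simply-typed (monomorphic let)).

Answer: Bool

Derivation:
\y._ : b -> Bool
  unify b -> Bool ~ Int -> c
  unify b ~ Int
  unify Bool ~ c
_ _ : Bool
\x._ : a -> Bool
  unify a -> Bool ~ Bool -> d
  unify a ~ Bool
  unify Bool ~ d
_ _ : Bool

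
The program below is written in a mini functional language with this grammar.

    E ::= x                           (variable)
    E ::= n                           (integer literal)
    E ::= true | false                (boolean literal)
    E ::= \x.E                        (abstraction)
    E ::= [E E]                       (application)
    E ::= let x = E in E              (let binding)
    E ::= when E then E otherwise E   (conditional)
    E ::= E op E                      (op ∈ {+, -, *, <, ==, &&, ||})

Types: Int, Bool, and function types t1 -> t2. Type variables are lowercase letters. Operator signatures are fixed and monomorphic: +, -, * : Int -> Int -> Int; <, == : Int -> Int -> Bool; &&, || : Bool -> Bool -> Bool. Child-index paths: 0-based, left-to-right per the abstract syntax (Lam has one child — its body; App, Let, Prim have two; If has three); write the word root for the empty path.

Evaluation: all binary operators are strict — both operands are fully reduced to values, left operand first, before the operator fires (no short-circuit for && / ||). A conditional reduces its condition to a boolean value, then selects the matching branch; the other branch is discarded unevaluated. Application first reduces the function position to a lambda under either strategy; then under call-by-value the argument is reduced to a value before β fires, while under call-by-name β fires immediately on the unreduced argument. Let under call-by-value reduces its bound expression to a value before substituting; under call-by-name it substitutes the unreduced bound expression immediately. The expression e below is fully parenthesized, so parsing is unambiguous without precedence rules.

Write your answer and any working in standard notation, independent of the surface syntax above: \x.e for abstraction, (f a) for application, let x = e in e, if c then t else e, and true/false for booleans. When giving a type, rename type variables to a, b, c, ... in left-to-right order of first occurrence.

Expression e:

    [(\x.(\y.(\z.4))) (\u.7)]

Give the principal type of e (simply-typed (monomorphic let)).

Answer: a -> b -> Int

Working:
\z._ : c -> Int
\y._ : b -> c -> Int
\x._ : a -> b -> c -> Int
\u._ : d -> Int
  unify a -> b -> c -> Int ~ (d -> Int) -> e
  unify a ~ d -> Int
  unify b -> c -> Int ~ e
_ _ : b -> c -> Int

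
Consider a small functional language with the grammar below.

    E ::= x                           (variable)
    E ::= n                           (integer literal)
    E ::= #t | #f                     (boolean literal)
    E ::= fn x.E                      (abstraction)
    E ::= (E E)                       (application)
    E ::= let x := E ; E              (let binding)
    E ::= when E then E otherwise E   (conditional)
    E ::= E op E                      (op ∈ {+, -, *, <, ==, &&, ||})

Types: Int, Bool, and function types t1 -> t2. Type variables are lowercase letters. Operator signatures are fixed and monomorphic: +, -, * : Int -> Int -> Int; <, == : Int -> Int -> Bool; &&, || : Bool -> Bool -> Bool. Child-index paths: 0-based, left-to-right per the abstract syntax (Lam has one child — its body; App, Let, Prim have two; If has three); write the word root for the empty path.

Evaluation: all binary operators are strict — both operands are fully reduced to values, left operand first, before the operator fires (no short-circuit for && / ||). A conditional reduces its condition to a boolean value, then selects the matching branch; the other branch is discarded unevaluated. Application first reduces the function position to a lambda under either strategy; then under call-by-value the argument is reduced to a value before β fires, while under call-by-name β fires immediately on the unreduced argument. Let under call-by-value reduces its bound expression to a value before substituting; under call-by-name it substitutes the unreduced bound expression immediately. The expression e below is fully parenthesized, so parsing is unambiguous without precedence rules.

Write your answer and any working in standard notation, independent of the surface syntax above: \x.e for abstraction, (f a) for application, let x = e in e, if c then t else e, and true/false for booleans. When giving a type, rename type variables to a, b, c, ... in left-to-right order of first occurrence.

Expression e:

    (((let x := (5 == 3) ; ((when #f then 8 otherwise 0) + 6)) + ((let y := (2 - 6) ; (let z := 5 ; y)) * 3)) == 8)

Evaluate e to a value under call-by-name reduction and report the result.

Derivation:
step 0: (((let x = (5 == 3) in ((if false then 8 else 0) + 6)) + ((let y = (2 - 6) in (let z = 5 in y)) * 3)) == 8)
step 1: [let@0.0] ((((if false then 8 else 0) + 6) + ((let y = (2 - 6) in (let z = 5 in y)) * 3)) == 8)
step 2: [if@0.0.0] (((0 + 6) + ((let y = (2 - 6) in (let z = 5 in y)) * 3)) == 8)
step 3: [delta@0.0] ((6 + ((let y = (2 - 6) in (let z = 5 in y)) * 3)) == 8)
step 4: [let@0.1.0] ((6 + ((let z = 5 in (2 - 6)) * 3)) == 8)
step 5: [let@0.1.0] ((6 + ((2 - 6) * 3)) == 8)
step 6: [delta@0.1.0] ((6 + (-4 * 3)) == 8)
step 7: [delta@0.1] ((6 + -12) == 8)
step 8: [delta@0] (-6 == 8)
step 9: [delta@root] false

Answer: false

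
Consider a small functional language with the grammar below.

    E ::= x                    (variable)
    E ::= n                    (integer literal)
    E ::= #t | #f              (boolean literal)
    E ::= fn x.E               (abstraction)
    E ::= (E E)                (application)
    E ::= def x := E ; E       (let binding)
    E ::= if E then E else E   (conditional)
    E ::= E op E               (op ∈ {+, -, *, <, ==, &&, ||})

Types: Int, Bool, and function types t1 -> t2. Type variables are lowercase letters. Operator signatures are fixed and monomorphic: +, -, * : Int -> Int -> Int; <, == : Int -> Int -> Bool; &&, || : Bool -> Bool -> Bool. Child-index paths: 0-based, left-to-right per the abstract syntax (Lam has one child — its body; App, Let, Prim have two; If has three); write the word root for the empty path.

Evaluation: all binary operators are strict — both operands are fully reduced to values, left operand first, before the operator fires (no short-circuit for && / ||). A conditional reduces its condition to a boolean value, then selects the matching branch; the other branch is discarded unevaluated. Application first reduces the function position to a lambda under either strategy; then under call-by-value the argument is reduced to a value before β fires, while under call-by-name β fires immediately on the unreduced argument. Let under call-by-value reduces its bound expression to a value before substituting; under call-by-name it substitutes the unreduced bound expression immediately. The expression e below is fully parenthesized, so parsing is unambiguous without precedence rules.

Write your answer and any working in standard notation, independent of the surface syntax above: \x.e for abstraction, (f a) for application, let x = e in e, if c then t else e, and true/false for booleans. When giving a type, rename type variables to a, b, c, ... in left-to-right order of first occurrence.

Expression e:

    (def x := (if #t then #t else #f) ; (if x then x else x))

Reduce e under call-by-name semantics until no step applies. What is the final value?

Derivation:
step 0: (let x = (if true then true else false) in (if x then x else x))
step 1: [let@root] (if (if true then true else false) then (if true then true else false) else (if true then true else false))
step 2: [if@0] (if true then (if true then true else false) else (if true then true else false))
step 3: [if@root] (if true then true else false)
step 4: [if@root] true

Answer: true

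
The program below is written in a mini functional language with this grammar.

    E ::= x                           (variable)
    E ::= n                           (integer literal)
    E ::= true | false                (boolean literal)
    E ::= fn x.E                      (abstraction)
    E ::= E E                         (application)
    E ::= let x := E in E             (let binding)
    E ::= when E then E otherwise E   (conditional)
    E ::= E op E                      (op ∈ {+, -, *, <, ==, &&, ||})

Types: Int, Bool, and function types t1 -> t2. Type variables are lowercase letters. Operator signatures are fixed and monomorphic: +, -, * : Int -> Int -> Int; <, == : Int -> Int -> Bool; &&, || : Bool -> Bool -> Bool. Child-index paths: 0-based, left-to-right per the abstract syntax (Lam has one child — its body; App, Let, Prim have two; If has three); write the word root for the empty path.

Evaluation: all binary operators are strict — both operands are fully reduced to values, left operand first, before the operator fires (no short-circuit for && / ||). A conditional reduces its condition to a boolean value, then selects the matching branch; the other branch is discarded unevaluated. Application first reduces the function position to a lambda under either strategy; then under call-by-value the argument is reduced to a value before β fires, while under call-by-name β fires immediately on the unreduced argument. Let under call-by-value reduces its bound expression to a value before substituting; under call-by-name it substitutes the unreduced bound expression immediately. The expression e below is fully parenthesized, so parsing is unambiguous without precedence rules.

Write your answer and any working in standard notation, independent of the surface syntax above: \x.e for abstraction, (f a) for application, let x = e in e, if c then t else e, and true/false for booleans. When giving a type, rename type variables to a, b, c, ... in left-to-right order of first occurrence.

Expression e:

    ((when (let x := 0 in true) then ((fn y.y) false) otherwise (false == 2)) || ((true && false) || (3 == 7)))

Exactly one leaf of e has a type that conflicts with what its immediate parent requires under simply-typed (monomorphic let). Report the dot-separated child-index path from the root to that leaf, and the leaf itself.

Derivation:
let x : Int
  unify Bool ~ Bool
y : a
\y._ : a -> a
  unify a -> a ~ Bool -> b
  unify a ~ Bool
  unify Bool ~ b
_ _ : Bool
  unify Bool ~ Int
  FAIL: mismatch Bool ~ Int

Answer: 0.2.0 : false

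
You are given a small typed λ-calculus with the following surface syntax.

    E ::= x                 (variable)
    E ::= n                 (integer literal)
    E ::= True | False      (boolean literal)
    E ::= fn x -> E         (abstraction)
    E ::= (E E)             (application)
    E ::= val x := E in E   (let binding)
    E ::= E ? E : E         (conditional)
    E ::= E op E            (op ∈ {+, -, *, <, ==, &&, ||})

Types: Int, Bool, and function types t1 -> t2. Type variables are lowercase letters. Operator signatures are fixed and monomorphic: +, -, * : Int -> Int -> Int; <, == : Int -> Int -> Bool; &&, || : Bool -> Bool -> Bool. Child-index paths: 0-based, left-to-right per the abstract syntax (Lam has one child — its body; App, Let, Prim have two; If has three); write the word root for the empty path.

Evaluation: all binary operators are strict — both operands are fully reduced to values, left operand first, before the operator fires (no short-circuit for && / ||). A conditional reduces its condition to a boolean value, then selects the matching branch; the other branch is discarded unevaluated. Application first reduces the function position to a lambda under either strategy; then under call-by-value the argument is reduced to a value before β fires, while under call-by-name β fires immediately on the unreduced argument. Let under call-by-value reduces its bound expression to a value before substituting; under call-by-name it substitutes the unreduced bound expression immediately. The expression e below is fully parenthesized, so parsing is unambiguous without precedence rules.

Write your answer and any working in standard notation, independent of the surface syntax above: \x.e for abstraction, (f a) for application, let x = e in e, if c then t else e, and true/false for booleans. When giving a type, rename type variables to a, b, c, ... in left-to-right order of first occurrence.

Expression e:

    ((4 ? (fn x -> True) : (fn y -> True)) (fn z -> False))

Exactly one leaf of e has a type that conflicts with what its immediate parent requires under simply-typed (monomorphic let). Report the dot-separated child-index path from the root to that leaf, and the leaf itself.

Derivation:
  unify Int ~ Bool
  FAIL: mismatch Int ~ Bool

Answer: 0.0 : 4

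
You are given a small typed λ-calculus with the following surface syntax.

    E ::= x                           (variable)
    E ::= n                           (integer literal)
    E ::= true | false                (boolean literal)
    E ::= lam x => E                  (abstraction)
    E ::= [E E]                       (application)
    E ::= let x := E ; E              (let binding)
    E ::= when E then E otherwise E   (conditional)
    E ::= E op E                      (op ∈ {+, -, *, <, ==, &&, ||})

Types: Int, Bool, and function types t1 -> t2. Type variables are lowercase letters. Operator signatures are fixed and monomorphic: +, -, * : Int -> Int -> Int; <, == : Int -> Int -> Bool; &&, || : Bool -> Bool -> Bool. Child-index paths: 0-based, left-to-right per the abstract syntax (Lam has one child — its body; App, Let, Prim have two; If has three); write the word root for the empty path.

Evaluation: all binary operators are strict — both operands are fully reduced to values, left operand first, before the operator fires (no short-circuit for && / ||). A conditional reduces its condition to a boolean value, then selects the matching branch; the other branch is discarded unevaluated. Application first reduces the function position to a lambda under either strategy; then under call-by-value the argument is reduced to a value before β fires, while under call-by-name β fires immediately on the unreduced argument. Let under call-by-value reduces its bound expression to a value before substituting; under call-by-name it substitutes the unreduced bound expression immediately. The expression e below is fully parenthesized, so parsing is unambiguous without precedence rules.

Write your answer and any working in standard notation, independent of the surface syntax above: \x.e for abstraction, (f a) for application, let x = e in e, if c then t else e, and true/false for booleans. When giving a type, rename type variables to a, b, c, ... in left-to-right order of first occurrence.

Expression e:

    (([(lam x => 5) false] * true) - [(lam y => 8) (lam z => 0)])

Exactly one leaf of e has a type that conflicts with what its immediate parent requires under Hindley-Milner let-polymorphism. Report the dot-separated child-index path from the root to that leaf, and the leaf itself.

Trace:
\x._ : a -> Int
  unify a -> Int ~ Bool -> b
  unify a ~ Bool
  unify Int ~ b
_ _ : Int
  unify Int ~ Int
  unify Bool ~ Int
  FAIL: mismatch Bool ~ Int

Answer: 0.1 : true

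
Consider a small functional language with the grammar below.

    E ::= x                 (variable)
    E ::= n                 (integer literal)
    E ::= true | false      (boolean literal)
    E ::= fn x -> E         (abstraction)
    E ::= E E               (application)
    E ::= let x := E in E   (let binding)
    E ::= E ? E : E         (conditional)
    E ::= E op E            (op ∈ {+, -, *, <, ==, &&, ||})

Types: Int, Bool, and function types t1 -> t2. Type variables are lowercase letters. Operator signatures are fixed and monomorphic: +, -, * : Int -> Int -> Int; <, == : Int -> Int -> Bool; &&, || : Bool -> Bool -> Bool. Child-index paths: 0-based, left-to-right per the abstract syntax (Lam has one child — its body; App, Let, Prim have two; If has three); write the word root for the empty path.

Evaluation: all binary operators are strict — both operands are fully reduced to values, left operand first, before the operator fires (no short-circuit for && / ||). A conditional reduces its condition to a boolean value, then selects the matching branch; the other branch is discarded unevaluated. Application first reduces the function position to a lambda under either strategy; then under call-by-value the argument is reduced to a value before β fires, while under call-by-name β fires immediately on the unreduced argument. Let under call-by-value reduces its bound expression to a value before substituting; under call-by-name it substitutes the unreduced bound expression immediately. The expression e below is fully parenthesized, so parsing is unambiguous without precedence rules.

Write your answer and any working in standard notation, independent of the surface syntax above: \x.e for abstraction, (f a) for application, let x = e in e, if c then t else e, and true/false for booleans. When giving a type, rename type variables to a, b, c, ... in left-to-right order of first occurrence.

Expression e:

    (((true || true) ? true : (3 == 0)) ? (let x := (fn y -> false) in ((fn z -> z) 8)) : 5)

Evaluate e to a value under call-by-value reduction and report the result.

Answer: 8

Derivation:
step 0: (if (if (true || true) then true else (3 == 0)) then (let x = (\y.false) in ((\z.z) 8)) else 5)
step 1: [delta@0.0] (if (if true then true else (3 == 0)) then (let x = (\y.false) in ((\z.z) 8)) else 5)
step 2: [if@0] (if true then (let x = (\y.false) in ((\z.z) 8)) else 5)
step 3: [if@root] (let x = (\y.false) in ((\z.z) 8))
step 4: [let@root] ((\z.z) 8)
step 5: [beta@root] 8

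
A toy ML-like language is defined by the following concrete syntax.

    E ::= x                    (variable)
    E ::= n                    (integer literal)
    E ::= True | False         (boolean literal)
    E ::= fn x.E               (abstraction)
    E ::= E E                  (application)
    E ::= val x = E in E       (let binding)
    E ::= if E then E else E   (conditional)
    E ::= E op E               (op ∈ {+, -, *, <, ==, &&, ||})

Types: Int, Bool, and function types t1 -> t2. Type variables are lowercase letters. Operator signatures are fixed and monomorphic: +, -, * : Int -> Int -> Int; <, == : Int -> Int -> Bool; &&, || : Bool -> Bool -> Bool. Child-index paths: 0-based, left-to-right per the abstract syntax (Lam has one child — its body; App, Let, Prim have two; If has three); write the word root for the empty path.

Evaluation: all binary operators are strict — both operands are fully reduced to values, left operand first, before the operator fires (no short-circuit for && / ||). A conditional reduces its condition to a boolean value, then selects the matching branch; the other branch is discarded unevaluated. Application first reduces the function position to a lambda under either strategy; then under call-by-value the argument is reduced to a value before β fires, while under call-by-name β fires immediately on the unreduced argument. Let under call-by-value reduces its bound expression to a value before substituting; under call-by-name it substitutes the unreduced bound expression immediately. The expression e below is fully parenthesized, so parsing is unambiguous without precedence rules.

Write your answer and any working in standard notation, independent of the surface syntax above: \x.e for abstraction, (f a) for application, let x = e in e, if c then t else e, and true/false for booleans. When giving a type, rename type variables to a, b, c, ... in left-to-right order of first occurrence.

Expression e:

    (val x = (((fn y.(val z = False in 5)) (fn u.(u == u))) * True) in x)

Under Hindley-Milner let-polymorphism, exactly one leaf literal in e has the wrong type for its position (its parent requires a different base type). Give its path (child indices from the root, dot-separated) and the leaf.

Trace:
let z : Bool
\y._ : a -> Int
u : b
  unify b ~ Int
u : Int
  unify Int ~ Int
\u._ : Int -> Bool
  unify a -> Int ~ (Int -> Bool) -> c
  unify a ~ Int -> Bool
  unify Int ~ c
_ _ : Int
  unify Int ~ Int
  unify Bool ~ Int
  FAIL: mismatch Bool ~ Int

Answer: 0.1 : true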